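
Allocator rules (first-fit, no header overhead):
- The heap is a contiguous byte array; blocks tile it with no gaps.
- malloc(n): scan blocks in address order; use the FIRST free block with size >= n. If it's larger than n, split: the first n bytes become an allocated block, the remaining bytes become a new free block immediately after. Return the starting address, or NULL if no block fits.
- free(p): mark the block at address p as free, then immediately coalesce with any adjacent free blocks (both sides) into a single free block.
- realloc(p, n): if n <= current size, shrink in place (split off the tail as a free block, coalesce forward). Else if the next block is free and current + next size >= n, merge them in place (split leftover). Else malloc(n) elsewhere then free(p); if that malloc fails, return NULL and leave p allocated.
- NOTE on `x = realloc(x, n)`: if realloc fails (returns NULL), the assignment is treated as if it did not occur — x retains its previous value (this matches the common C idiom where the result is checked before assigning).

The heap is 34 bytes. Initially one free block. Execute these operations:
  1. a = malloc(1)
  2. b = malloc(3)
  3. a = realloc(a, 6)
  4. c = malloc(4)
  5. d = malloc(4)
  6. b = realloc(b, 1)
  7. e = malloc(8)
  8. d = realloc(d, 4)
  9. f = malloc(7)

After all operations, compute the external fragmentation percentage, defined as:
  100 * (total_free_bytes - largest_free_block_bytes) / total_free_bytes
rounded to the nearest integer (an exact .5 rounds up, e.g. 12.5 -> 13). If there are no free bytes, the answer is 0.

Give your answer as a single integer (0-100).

Op 1: a = malloc(1) -> a = 0; heap: [0-0 ALLOC][1-33 FREE]
Op 2: b = malloc(3) -> b = 1; heap: [0-0 ALLOC][1-3 ALLOC][4-33 FREE]
Op 3: a = realloc(a, 6) -> a = 4; heap: [0-0 FREE][1-3 ALLOC][4-9 ALLOC][10-33 FREE]
Op 4: c = malloc(4) -> c = 10; heap: [0-0 FREE][1-3 ALLOC][4-9 ALLOC][10-13 ALLOC][14-33 FREE]
Op 5: d = malloc(4) -> d = 14; heap: [0-0 FREE][1-3 ALLOC][4-9 ALLOC][10-13 ALLOC][14-17 ALLOC][18-33 FREE]
Op 6: b = realloc(b, 1) -> b = 1; heap: [0-0 FREE][1-1 ALLOC][2-3 FREE][4-9 ALLOC][10-13 ALLOC][14-17 ALLOC][18-33 FREE]
Op 7: e = malloc(8) -> e = 18; heap: [0-0 FREE][1-1 ALLOC][2-3 FREE][4-9 ALLOC][10-13 ALLOC][14-17 ALLOC][18-25 ALLOC][26-33 FREE]
Op 8: d = realloc(d, 4) -> d = 14; heap: [0-0 FREE][1-1 ALLOC][2-3 FREE][4-9 ALLOC][10-13 ALLOC][14-17 ALLOC][18-25 ALLOC][26-33 FREE]
Op 9: f = malloc(7) -> f = 26; heap: [0-0 FREE][1-1 ALLOC][2-3 FREE][4-9 ALLOC][10-13 ALLOC][14-17 ALLOC][18-25 ALLOC][26-32 ALLOC][33-33 FREE]
Free blocks: [1 2 1] total_free=4 largest=2 -> 100*(4-2)/4 = 200/4 = 50

Answer: 50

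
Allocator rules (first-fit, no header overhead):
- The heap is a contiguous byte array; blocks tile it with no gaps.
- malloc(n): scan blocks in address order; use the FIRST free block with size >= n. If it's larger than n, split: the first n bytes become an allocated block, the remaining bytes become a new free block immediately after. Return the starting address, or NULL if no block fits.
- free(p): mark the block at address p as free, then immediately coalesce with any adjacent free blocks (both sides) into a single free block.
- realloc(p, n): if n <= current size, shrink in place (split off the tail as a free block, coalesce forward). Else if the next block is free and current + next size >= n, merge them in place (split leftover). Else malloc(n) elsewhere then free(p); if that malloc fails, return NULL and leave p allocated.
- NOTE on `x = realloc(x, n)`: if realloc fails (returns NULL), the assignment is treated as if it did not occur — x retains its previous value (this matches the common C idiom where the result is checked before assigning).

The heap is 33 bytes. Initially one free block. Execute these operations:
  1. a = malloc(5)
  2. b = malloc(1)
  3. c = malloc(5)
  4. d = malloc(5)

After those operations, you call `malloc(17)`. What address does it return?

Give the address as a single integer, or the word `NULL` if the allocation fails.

Answer: 16

Derivation:
Op 1: a = malloc(5) -> a = 0; heap: [0-4 ALLOC][5-32 FREE]
Op 2: b = malloc(1) -> b = 5; heap: [0-4 ALLOC][5-5 ALLOC][6-32 FREE]
Op 3: c = malloc(5) -> c = 6; heap: [0-4 ALLOC][5-5 ALLOC][6-10 ALLOC][11-32 FREE]
Op 4: d = malloc(5) -> d = 11; heap: [0-4 ALLOC][5-5 ALLOC][6-10 ALLOC][11-15 ALLOC][16-32 FREE]
malloc(17): first-fit scan over [0-4 ALLOC][5-5 ALLOC][6-10 ALLOC][11-15 ALLOC][16-32 FREE] -> 16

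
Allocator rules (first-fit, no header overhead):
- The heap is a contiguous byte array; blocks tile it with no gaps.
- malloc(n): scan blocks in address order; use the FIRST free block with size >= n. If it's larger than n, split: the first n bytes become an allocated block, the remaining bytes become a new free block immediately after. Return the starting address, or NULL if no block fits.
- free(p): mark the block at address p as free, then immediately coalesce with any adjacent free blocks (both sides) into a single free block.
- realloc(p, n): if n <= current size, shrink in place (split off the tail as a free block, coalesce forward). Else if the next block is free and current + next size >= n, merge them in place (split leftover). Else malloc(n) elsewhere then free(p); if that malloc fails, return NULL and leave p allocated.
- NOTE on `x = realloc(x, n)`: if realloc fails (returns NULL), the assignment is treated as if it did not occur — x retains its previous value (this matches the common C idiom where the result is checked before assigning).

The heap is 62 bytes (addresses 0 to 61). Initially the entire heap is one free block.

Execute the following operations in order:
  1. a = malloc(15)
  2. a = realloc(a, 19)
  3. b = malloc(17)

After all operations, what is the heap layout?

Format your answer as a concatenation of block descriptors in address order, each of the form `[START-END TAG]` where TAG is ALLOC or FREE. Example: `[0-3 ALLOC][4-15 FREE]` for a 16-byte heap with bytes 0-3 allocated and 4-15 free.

Op 1: a = malloc(15) -> a = 0; heap: [0-14 ALLOC][15-61 FREE]
Op 2: a = realloc(a, 19) -> a = 0; heap: [0-18 ALLOC][19-61 FREE]
Op 3: b = malloc(17) -> b = 19; heap: [0-18 ALLOC][19-35 ALLOC][36-61 FREE]

Answer: [0-18 ALLOC][19-35 ALLOC][36-61 FREE]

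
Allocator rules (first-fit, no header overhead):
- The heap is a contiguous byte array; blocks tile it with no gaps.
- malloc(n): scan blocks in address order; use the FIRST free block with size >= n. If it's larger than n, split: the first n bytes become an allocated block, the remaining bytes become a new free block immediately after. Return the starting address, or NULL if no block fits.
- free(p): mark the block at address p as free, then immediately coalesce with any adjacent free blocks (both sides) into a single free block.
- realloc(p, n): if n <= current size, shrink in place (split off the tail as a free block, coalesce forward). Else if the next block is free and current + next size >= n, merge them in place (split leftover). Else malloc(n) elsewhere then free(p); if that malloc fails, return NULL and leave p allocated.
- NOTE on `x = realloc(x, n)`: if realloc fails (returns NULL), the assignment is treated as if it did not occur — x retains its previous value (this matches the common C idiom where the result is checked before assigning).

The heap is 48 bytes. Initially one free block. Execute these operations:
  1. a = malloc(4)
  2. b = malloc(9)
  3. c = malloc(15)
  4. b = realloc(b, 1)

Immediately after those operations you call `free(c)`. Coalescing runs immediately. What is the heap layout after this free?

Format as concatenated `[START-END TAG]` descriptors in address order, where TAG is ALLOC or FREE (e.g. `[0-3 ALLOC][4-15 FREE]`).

Op 1: a = malloc(4) -> a = 0; heap: [0-3 ALLOC][4-47 FREE]
Op 2: b = malloc(9) -> b = 4; heap: [0-3 ALLOC][4-12 ALLOC][13-47 FREE]
Op 3: c = malloc(15) -> c = 13; heap: [0-3 ALLOC][4-12 ALLOC][13-27 ALLOC][28-47 FREE]
Op 4: b = realloc(b, 1) -> b = 4; heap: [0-3 ALLOC][4-4 ALLOC][5-12 FREE][13-27 ALLOC][28-47 FREE]
free(c): c = 13 -> block [13-27 ALLOC]; mark free, coalesce with adjacent free neighbors -> [0-3 ALLOC][4-4 ALLOC][5-47 FREE]

Answer: [0-3 ALLOC][4-4 ALLOC][5-47 FREE]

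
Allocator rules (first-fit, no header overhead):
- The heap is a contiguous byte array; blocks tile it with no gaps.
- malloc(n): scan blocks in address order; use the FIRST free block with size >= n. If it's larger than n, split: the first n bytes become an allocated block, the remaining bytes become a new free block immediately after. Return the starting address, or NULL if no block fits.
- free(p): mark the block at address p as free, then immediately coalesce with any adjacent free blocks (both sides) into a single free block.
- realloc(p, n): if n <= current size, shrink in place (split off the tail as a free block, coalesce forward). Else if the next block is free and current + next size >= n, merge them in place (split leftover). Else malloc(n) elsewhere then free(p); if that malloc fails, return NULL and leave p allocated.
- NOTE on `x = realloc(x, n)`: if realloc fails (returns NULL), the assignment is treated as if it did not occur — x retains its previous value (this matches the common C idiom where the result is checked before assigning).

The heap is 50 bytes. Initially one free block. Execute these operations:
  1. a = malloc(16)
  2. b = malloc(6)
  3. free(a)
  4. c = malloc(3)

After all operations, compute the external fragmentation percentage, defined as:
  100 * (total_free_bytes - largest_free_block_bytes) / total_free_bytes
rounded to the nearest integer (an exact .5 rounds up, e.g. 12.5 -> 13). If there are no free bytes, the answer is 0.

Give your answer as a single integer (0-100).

Op 1: a = malloc(16) -> a = 0; heap: [0-15 ALLOC][16-49 FREE]
Op 2: b = malloc(6) -> b = 16; heap: [0-15 ALLOC][16-21 ALLOC][22-49 FREE]
Op 3: free(a) -> (freed a); heap: [0-15 FREE][16-21 ALLOC][22-49 FREE]
Op 4: c = malloc(3) -> c = 0; heap: [0-2 ALLOC][3-15 FREE][16-21 ALLOC][22-49 FREE]
Free blocks: [13 28] total_free=41 largest=28 -> 100*(41-28)/41 = 1300/41 ≈ 31.707 -> rounds to 32

Answer: 32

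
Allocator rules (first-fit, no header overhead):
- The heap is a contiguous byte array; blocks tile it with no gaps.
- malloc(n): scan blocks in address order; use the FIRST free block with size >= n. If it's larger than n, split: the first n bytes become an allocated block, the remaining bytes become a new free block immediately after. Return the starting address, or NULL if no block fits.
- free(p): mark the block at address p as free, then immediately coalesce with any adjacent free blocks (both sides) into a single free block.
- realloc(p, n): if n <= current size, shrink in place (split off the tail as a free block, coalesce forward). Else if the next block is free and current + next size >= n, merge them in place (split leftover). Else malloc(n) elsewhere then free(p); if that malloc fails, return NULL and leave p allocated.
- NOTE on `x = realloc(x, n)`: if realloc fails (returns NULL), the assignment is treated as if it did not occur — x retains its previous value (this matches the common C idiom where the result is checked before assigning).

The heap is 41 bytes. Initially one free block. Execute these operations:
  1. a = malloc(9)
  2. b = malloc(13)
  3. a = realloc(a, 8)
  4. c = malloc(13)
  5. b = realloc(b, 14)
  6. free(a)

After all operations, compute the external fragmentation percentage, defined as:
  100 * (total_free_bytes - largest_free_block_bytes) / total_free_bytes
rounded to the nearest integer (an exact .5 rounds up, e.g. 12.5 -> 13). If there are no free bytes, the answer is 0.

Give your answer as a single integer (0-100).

Op 1: a = malloc(9) -> a = 0; heap: [0-8 ALLOC][9-40 FREE]
Op 2: b = malloc(13) -> b = 9; heap: [0-8 ALLOC][9-21 ALLOC][22-40 FREE]
Op 3: a = realloc(a, 8) -> a = 0; heap: [0-7 ALLOC][8-8 FREE][9-21 ALLOC][22-40 FREE]
Op 4: c = malloc(13) -> c = 22; heap: [0-7 ALLOC][8-8 FREE][9-21 ALLOC][22-34 ALLOC][35-40 FREE]
Op 5: b = realloc(b, 14) -> NULL (b unchanged); heap: [0-7 ALLOC][8-8 FREE][9-21 ALLOC][22-34 ALLOC][35-40 FREE]
Op 6: free(a) -> (freed a); heap: [0-8 FREE][9-21 ALLOC][22-34 ALLOC][35-40 FREE]
Free blocks: [9 6] total_free=15 largest=9 -> 100*(15-9)/15 = 600/15 = 40

Answer: 40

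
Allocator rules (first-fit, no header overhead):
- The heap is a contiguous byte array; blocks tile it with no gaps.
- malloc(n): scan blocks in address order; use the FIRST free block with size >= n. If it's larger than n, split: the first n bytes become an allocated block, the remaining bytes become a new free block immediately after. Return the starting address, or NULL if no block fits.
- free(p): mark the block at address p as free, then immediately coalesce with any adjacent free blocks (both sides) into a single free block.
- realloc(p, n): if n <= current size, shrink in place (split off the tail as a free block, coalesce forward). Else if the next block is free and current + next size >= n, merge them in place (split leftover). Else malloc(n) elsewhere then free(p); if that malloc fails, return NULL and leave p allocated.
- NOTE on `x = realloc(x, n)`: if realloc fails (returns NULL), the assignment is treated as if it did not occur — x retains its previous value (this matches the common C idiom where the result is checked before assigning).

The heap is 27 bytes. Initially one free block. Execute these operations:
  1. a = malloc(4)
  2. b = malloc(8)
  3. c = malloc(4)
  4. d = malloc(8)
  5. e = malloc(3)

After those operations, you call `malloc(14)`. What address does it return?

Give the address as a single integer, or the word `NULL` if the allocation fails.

Answer: NULL

Derivation:
Op 1: a = malloc(4) -> a = 0; heap: [0-3 ALLOC][4-26 FREE]
Op 2: b = malloc(8) -> b = 4; heap: [0-3 ALLOC][4-11 ALLOC][12-26 FREE]
Op 3: c = malloc(4) -> c = 12; heap: [0-3 ALLOC][4-11 ALLOC][12-15 ALLOC][16-26 FREE]
Op 4: d = malloc(8) -> d = 16; heap: [0-3 ALLOC][4-11 ALLOC][12-15 ALLOC][16-23 ALLOC][24-26 FREE]
Op 5: e = malloc(3) -> e = 24; heap: [0-3 ALLOC][4-11 ALLOC][12-15 ALLOC][16-23 ALLOC][24-26 ALLOC]
malloc(14): first-fit scan over [0-3 ALLOC][4-11 ALLOC][12-15 ALLOC][16-23 ALLOC][24-26 ALLOC] -> NULL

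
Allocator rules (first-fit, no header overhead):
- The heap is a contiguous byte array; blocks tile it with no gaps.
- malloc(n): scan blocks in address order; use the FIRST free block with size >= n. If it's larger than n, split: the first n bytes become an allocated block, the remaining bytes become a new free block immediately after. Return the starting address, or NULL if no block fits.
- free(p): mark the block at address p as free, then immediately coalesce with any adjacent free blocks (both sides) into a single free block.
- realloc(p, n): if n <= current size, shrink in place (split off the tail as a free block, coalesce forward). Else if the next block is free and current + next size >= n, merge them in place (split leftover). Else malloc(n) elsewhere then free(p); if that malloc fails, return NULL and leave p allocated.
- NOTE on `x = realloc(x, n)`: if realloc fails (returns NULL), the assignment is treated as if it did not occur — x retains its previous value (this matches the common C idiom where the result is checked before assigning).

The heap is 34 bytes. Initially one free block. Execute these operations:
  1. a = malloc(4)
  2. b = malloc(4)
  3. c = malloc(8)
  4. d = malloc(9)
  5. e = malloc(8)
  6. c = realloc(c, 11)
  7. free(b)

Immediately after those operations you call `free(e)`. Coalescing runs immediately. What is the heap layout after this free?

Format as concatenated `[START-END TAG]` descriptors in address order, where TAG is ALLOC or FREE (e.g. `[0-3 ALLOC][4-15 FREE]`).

Op 1: a = malloc(4) -> a = 0; heap: [0-3 ALLOC][4-33 FREE]
Op 2: b = malloc(4) -> b = 4; heap: [0-3 ALLOC][4-7 ALLOC][8-33 FREE]
Op 3: c = malloc(8) -> c = 8; heap: [0-3 ALLOC][4-7 ALLOC][8-15 ALLOC][16-33 FREE]
Op 4: d = malloc(9) -> d = 16; heap: [0-3 ALLOC][4-7 ALLOC][8-15 ALLOC][16-24 ALLOC][25-33 FREE]
Op 5: e = malloc(8) -> e = 25; heap: [0-3 ALLOC][4-7 ALLOC][8-15 ALLOC][16-24 ALLOC][25-32 ALLOC][33-33 FREE]
Op 6: c = realloc(c, 11) -> NULL (c unchanged); heap: [0-3 ALLOC][4-7 ALLOC][8-15 ALLOC][16-24 ALLOC][25-32 ALLOC][33-33 FREE]
Op 7: free(b) -> (freed b); heap: [0-3 ALLOC][4-7 FREE][8-15 ALLOC][16-24 ALLOC][25-32 ALLOC][33-33 FREE]
free(e): e = 25 -> block [25-32 ALLOC]; mark free, coalesce with adjacent free neighbors -> [0-3 ALLOC][4-7 FREE][8-15 ALLOC][16-24 ALLOC][25-33 FREE]

Answer: [0-3 ALLOC][4-7 FREE][8-15 ALLOC][16-24 ALLOC][25-33 FREE]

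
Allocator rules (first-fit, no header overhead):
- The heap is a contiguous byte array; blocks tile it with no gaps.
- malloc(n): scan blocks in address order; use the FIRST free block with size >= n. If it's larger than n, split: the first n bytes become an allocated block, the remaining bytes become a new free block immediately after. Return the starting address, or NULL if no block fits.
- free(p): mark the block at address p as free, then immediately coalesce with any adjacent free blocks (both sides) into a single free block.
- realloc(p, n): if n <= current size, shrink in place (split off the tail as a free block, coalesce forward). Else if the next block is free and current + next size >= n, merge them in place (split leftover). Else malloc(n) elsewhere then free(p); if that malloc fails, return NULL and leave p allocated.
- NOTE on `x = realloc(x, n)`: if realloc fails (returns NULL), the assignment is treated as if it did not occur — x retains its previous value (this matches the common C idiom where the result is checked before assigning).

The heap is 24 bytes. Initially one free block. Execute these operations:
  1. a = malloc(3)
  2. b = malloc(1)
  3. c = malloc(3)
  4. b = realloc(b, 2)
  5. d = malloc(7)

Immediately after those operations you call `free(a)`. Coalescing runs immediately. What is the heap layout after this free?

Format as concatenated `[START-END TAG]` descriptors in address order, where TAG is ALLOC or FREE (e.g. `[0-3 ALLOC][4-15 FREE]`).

Op 1: a = malloc(3) -> a = 0; heap: [0-2 ALLOC][3-23 FREE]
Op 2: b = malloc(1) -> b = 3; heap: [0-2 ALLOC][3-3 ALLOC][4-23 FREE]
Op 3: c = malloc(3) -> c = 4; heap: [0-2 ALLOC][3-3 ALLOC][4-6 ALLOC][7-23 FREE]
Op 4: b = realloc(b, 2) -> b = 7; heap: [0-2 ALLOC][3-3 FREE][4-6 ALLOC][7-8 ALLOC][9-23 FREE]
Op 5: d = malloc(7) -> d = 9; heap: [0-2 ALLOC][3-3 FREE][4-6 ALLOC][7-8 ALLOC][9-15 ALLOC][16-23 FREE]
free(a): a = 0 -> block [0-2 ALLOC]; mark free, coalesce with adjacent free neighbors -> [0-3 FREE][4-6 ALLOC][7-8 ALLOC][9-15 ALLOC][16-23 FREE]

Answer: [0-3 FREE][4-6 ALLOC][7-8 ALLOC][9-15 ALLOC][16-23 FREE]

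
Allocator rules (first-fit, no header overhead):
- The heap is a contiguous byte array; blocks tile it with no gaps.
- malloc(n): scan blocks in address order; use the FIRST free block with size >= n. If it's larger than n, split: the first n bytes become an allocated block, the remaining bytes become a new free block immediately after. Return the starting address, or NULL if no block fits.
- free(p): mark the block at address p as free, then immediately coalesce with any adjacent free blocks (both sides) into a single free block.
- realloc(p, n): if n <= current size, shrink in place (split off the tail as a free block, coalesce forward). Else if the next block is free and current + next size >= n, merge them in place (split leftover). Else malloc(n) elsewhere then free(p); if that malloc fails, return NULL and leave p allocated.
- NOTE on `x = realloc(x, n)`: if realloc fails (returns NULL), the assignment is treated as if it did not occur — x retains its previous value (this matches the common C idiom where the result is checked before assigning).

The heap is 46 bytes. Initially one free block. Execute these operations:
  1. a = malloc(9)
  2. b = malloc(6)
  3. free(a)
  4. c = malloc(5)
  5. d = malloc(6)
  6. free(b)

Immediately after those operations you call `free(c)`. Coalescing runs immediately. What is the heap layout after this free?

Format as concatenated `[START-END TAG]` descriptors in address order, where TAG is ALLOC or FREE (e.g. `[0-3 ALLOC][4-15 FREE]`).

Op 1: a = malloc(9) -> a = 0; heap: [0-8 ALLOC][9-45 FREE]
Op 2: b = malloc(6) -> b = 9; heap: [0-8 ALLOC][9-14 ALLOC][15-45 FREE]
Op 3: free(a) -> (freed a); heap: [0-8 FREE][9-14 ALLOC][15-45 FREE]
Op 4: c = malloc(5) -> c = 0; heap: [0-4 ALLOC][5-8 FREE][9-14 ALLOC][15-45 FREE]
Op 5: d = malloc(6) -> d = 15; heap: [0-4 ALLOC][5-8 FREE][9-14 ALLOC][15-20 ALLOC][21-45 FREE]
Op 6: free(b) -> (freed b); heap: [0-4 ALLOC][5-14 FREE][15-20 ALLOC][21-45 FREE]
free(c): c = 0 -> block [0-4 ALLOC]; mark free, coalesce with adjacent free neighbors -> [0-14 FREE][15-20 ALLOC][21-45 FREE]

Answer: [0-14 FREE][15-20 ALLOC][21-45 FREE]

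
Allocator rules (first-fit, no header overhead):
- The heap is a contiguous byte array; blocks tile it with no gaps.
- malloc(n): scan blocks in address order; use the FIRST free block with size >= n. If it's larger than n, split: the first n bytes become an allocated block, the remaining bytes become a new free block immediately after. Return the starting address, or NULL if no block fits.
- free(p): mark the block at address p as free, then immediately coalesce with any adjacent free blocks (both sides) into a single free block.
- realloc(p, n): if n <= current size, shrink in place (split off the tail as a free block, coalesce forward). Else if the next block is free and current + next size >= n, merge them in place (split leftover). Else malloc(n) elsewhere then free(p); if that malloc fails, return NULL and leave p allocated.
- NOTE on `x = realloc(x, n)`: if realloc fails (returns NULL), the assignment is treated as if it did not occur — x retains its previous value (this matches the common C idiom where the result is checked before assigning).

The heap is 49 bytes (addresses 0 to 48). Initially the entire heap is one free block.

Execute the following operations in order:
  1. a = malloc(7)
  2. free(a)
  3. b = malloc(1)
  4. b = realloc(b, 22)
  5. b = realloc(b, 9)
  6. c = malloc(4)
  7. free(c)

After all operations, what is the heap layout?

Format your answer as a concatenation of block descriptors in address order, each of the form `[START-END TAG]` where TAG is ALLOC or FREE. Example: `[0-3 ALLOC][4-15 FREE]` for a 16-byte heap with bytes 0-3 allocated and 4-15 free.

Op 1: a = malloc(7) -> a = 0; heap: [0-6 ALLOC][7-48 FREE]
Op 2: free(a) -> (freed a); heap: [0-48 FREE]
Op 3: b = malloc(1) -> b = 0; heap: [0-0 ALLOC][1-48 FREE]
Op 4: b = realloc(b, 22) -> b = 0; heap: [0-21 ALLOC][22-48 FREE]
Op 5: b = realloc(b, 9) -> b = 0; heap: [0-8 ALLOC][9-48 FREE]
Op 6: c = malloc(4) -> c = 9; heap: [0-8 ALLOC][9-12 ALLOC][13-48 FREE]
Op 7: free(c) -> (freed c); heap: [0-8 ALLOC][9-48 FREE]

Answer: [0-8 ALLOC][9-48 FREE]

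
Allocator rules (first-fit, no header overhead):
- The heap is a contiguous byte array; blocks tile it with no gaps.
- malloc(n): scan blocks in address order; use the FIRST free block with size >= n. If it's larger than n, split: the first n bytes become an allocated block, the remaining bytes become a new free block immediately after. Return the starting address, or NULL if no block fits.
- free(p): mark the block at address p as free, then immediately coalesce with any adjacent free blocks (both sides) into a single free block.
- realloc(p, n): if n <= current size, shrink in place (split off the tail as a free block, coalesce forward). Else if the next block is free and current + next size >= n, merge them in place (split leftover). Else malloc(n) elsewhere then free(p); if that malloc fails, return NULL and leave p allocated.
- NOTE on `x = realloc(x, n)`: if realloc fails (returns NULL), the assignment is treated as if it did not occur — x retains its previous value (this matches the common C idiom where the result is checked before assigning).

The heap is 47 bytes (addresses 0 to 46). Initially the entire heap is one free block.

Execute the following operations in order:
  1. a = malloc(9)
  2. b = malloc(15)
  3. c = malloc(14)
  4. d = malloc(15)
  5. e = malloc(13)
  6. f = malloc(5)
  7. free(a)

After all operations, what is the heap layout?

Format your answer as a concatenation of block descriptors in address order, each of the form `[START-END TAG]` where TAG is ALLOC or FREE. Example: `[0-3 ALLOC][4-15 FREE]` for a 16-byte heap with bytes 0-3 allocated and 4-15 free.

Op 1: a = malloc(9) -> a = 0; heap: [0-8 ALLOC][9-46 FREE]
Op 2: b = malloc(15) -> b = 9; heap: [0-8 ALLOC][9-23 ALLOC][24-46 FREE]
Op 3: c = malloc(14) -> c = 24; heap: [0-8 ALLOC][9-23 ALLOC][24-37 ALLOC][38-46 FREE]
Op 4: d = malloc(15) -> d = NULL; heap: [0-8 ALLOC][9-23 ALLOC][24-37 ALLOC][38-46 FREE]
Op 5: e = malloc(13) -> e = NULL; heap: [0-8 ALLOC][9-23 ALLOC][24-37 ALLOC][38-46 FREE]
Op 6: f = malloc(5) -> f = 38; heap: [0-8 ALLOC][9-23 ALLOC][24-37 ALLOC][38-42 ALLOC][43-46 FREE]
Op 7: free(a) -> (freed a); heap: [0-8 FREE][9-23 ALLOC][24-37 ALLOC][38-42 ALLOC][43-46 FREE]

Answer: [0-8 FREE][9-23 ALLOC][24-37 ALLOC][38-42 ALLOC][43-46 FREE]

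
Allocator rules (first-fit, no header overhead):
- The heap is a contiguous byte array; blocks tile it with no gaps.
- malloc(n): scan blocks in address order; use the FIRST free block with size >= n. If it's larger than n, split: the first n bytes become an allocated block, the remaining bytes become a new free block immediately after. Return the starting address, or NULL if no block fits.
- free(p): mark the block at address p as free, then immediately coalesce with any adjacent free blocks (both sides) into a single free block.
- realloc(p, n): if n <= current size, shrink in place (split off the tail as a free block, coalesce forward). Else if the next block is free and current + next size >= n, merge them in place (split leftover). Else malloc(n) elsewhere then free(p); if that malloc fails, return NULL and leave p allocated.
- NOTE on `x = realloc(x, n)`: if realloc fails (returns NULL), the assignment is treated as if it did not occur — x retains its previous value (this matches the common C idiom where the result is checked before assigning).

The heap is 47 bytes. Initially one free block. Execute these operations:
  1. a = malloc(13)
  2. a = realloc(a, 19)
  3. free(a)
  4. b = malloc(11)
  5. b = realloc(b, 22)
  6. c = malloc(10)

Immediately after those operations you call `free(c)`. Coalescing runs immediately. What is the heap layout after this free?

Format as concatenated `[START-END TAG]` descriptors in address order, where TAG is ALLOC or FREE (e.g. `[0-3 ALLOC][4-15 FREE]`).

Op 1: a = malloc(13) -> a = 0; heap: [0-12 ALLOC][13-46 FREE]
Op 2: a = realloc(a, 19) -> a = 0; heap: [0-18 ALLOC][19-46 FREE]
Op 3: free(a) -> (freed a); heap: [0-46 FREE]
Op 4: b = malloc(11) -> b = 0; heap: [0-10 ALLOC][11-46 FREE]
Op 5: b = realloc(b, 22) -> b = 0; heap: [0-21 ALLOC][22-46 FREE]
Op 6: c = malloc(10) -> c = 22; heap: [0-21 ALLOC][22-31 ALLOC][32-46 FREE]
free(c): c = 22 -> block [22-31 ALLOC]; mark free, coalesce with adjacent free neighbors -> [0-21 ALLOC][22-46 FREE]

Answer: [0-21 ALLOC][22-46 FREE]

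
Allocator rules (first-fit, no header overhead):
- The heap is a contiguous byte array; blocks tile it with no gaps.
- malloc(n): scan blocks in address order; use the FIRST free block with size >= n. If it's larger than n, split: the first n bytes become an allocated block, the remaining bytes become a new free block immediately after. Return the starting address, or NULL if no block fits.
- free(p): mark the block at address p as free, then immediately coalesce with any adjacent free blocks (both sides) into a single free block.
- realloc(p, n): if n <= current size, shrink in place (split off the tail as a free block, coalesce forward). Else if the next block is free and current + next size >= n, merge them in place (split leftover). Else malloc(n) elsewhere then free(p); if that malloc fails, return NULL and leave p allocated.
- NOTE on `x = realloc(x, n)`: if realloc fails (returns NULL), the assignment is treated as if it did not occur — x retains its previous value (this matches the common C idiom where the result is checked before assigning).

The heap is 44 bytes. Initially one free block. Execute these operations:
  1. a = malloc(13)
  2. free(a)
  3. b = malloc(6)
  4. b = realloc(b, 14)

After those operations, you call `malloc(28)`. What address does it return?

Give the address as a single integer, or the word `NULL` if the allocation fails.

Op 1: a = malloc(13) -> a = 0; heap: [0-12 ALLOC][13-43 FREE]
Op 2: free(a) -> (freed a); heap: [0-43 FREE]
Op 3: b = malloc(6) -> b = 0; heap: [0-5 ALLOC][6-43 FREE]
Op 4: b = realloc(b, 14) -> b = 0; heap: [0-13 ALLOC][14-43 FREE]
malloc(28): first-fit scan over [0-13 ALLOC][14-43 FREE] -> 14

Answer: 14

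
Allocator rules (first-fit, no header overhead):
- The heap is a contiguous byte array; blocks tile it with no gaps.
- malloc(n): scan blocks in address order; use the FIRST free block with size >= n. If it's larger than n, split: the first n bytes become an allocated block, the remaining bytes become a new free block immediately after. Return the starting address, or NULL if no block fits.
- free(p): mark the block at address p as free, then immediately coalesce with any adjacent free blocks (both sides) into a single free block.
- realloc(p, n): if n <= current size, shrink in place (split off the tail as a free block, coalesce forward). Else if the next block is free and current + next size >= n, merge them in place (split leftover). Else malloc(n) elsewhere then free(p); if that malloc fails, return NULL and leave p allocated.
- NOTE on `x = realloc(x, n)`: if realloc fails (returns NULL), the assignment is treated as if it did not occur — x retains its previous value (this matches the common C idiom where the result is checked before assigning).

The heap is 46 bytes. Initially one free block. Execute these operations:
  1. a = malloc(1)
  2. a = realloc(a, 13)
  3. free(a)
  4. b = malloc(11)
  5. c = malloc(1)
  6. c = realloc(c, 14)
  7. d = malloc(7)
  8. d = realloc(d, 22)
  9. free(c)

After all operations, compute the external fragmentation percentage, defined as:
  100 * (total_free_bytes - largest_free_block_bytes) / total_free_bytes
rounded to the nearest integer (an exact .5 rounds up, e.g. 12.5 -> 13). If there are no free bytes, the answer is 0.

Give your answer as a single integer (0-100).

Op 1: a = malloc(1) -> a = 0; heap: [0-0 ALLOC][1-45 FREE]
Op 2: a = realloc(a, 13) -> a = 0; heap: [0-12 ALLOC][13-45 FREE]
Op 3: free(a) -> (freed a); heap: [0-45 FREE]
Op 4: b = malloc(11) -> b = 0; heap: [0-10 ALLOC][11-45 FREE]
Op 5: c = malloc(1) -> c = 11; heap: [0-10 ALLOC][11-11 ALLOC][12-45 FREE]
Op 6: c = realloc(c, 14) -> c = 11; heap: [0-10 ALLOC][11-24 ALLOC][25-45 FREE]
Op 7: d = malloc(7) -> d = 25; heap: [0-10 ALLOC][11-24 ALLOC][25-31 ALLOC][32-45 FREE]
Op 8: d = realloc(d, 22) -> NULL (d unchanged); heap: [0-10 ALLOC][11-24 ALLOC][25-31 ALLOC][32-45 FREE]
Op 9: free(c) -> (freed c); heap: [0-10 ALLOC][11-24 FREE][25-31 ALLOC][32-45 FREE]
Free blocks: [14 14] total_free=28 largest=14 -> 100*(28-14)/28 = 1400/28 = 50

Answer: 50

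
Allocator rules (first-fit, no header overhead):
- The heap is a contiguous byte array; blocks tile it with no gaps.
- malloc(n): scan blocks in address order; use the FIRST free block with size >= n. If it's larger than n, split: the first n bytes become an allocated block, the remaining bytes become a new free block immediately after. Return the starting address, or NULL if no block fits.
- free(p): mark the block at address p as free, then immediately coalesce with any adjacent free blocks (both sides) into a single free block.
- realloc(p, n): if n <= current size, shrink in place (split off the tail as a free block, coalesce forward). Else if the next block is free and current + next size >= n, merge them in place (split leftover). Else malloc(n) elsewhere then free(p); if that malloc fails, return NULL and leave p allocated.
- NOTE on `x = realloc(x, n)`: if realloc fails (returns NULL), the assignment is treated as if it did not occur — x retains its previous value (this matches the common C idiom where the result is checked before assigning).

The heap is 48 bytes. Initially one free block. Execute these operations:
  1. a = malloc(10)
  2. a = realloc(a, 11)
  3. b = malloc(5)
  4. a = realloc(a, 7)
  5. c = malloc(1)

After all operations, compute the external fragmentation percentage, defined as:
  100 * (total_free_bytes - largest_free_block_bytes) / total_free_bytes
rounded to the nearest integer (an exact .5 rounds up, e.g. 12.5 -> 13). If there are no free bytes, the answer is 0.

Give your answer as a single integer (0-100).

Answer: 9

Derivation:
Op 1: a = malloc(10) -> a = 0; heap: [0-9 ALLOC][10-47 FREE]
Op 2: a = realloc(a, 11) -> a = 0; heap: [0-10 ALLOC][11-47 FREE]
Op 3: b = malloc(5) -> b = 11; heap: [0-10 ALLOC][11-15 ALLOC][16-47 FREE]
Op 4: a = realloc(a, 7) -> a = 0; heap: [0-6 ALLOC][7-10 FREE][11-15 ALLOC][16-47 FREE]
Op 5: c = malloc(1) -> c = 7; heap: [0-6 ALLOC][7-7 ALLOC][8-10 FREE][11-15 ALLOC][16-47 FREE]
Free blocks: [3 32] total_free=35 largest=32 -> 100*(35-32)/35 = 300/35 ≈ 8.571 -> rounds to 9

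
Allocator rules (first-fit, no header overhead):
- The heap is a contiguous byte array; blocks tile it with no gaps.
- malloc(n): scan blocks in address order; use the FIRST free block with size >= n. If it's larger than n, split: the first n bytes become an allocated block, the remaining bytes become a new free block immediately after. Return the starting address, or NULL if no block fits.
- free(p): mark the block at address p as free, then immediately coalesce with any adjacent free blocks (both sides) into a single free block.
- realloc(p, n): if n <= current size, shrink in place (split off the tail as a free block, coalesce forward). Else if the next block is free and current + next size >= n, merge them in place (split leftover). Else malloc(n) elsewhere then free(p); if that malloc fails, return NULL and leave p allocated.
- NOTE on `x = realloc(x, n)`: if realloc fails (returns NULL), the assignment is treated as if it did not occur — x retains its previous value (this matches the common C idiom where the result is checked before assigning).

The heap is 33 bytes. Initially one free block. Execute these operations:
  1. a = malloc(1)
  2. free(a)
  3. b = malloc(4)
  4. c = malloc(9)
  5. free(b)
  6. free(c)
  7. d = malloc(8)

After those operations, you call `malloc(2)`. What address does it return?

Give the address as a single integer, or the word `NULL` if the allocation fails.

Op 1: a = malloc(1) -> a = 0; heap: [0-0 ALLOC][1-32 FREE]
Op 2: free(a) -> (freed a); heap: [0-32 FREE]
Op 3: b = malloc(4) -> b = 0; heap: [0-3 ALLOC][4-32 FREE]
Op 4: c = malloc(9) -> c = 4; heap: [0-3 ALLOC][4-12 ALLOC][13-32 FREE]
Op 5: free(b) -> (freed b); heap: [0-3 FREE][4-12 ALLOC][13-32 FREE]
Op 6: free(c) -> (freed c); heap: [0-32 FREE]
Op 7: d = malloc(8) -> d = 0; heap: [0-7 ALLOC][8-32 FREE]
malloc(2): first-fit scan over [0-7 ALLOC][8-32 FREE] -> 8

Answer: 8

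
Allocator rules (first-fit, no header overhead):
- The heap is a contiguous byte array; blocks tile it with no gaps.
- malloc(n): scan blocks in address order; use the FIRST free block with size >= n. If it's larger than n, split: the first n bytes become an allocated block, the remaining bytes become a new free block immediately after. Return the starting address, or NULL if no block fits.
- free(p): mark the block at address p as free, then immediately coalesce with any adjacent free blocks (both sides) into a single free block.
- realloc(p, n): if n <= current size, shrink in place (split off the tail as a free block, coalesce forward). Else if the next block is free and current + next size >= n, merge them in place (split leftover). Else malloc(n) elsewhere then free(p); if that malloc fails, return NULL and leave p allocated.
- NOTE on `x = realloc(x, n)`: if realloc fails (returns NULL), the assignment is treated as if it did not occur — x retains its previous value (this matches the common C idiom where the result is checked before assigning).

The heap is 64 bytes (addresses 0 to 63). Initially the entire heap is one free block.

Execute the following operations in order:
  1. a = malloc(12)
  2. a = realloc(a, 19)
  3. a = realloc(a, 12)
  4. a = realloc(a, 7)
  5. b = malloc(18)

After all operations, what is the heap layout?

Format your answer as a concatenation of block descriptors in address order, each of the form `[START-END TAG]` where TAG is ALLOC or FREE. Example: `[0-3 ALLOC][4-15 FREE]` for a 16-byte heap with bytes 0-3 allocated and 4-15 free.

Op 1: a = malloc(12) -> a = 0; heap: [0-11 ALLOC][12-63 FREE]
Op 2: a = realloc(a, 19) -> a = 0; heap: [0-18 ALLOC][19-63 FREE]
Op 3: a = realloc(a, 12) -> a = 0; heap: [0-11 ALLOC][12-63 FREE]
Op 4: a = realloc(a, 7) -> a = 0; heap: [0-6 ALLOC][7-63 FREE]
Op 5: b = malloc(18) -> b = 7; heap: [0-6 ALLOC][7-24 ALLOC][25-63 FREE]

Answer: [0-6 ALLOC][7-24 ALLOC][25-63 FREE]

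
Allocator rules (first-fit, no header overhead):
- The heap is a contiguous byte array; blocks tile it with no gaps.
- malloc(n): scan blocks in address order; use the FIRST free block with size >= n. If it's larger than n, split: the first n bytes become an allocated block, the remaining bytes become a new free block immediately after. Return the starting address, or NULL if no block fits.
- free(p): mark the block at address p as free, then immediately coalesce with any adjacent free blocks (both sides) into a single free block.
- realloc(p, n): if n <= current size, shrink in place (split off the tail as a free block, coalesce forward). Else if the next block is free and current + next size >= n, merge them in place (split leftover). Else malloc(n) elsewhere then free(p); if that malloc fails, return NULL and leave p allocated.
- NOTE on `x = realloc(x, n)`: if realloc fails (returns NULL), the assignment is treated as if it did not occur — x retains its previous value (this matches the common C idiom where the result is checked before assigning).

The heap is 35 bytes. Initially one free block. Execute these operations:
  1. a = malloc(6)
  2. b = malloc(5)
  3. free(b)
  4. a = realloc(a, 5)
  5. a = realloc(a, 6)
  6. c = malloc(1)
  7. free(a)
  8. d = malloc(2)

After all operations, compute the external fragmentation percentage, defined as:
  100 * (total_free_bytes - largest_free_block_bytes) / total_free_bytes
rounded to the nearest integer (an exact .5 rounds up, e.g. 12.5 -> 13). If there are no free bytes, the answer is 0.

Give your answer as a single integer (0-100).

Op 1: a = malloc(6) -> a = 0; heap: [0-5 ALLOC][6-34 FREE]
Op 2: b = malloc(5) -> b = 6; heap: [0-5 ALLOC][6-10 ALLOC][11-34 FREE]
Op 3: free(b) -> (freed b); heap: [0-5 ALLOC][6-34 FREE]
Op 4: a = realloc(a, 5) -> a = 0; heap: [0-4 ALLOC][5-34 FREE]
Op 5: a = realloc(a, 6) -> a = 0; heap: [0-5 ALLOC][6-34 FREE]
Op 6: c = malloc(1) -> c = 6; heap: [0-5 ALLOC][6-6 ALLOC][7-34 FREE]
Op 7: free(a) -> (freed a); heap: [0-5 FREE][6-6 ALLOC][7-34 FREE]
Op 8: d = malloc(2) -> d = 0; heap: [0-1 ALLOC][2-5 FREE][6-6 ALLOC][7-34 FREE]
Free blocks: [4 28] total_free=32 largest=28 -> 100*(32-28)/32 = 400/32 = 12.5 -> rounds to 13

Answer: 13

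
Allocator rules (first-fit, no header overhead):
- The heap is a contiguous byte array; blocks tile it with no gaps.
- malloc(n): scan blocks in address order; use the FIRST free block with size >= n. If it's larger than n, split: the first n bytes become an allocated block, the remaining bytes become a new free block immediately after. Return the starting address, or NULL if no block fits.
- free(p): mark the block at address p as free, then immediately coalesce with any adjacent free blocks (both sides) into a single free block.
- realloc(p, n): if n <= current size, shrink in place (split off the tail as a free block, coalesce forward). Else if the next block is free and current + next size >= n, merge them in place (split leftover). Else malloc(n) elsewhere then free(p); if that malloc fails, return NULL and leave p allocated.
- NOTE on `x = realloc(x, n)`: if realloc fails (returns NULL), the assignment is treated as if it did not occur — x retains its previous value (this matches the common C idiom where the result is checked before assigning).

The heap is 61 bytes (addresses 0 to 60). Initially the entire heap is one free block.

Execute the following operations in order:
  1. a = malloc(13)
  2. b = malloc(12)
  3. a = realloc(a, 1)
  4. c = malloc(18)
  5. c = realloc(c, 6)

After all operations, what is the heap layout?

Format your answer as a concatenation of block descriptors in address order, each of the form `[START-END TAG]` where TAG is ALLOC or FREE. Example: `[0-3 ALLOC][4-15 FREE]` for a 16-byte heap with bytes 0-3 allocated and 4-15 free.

Op 1: a = malloc(13) -> a = 0; heap: [0-12 ALLOC][13-60 FREE]
Op 2: b = malloc(12) -> b = 13; heap: [0-12 ALLOC][13-24 ALLOC][25-60 FREE]
Op 3: a = realloc(a, 1) -> a = 0; heap: [0-0 ALLOC][1-12 FREE][13-24 ALLOC][25-60 FREE]
Op 4: c = malloc(18) -> c = 25; heap: [0-0 ALLOC][1-12 FREE][13-24 ALLOC][25-42 ALLOC][43-60 FREE]
Op 5: c = realloc(c, 6) -> c = 25; heap: [0-0 ALLOC][1-12 FREE][13-24 ALLOC][25-30 ALLOC][31-60 FREE]

Answer: [0-0 ALLOC][1-12 FREE][13-24 ALLOC][25-30 ALLOC][31-60 FREE]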